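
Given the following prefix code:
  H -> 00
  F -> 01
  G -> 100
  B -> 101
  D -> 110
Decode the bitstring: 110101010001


Decoding step by step:
Bits 110 -> D
Bits 101 -> B
Bits 01 -> F
Bits 00 -> H
Bits 01 -> F


Decoded message: DBFHF


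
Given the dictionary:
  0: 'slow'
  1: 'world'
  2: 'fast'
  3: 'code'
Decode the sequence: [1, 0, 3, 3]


Look up each index in the dictionary:
  1 -> 'world'
  0 -> 'slow'
  3 -> 'code'
  3 -> 'code'

Decoded: "world slow code code"


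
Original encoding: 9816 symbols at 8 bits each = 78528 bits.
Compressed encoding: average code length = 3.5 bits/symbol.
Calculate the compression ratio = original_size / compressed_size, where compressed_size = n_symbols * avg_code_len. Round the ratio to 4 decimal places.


original_size = n_symbols * orig_bits = 9816 * 8 = 78528 bits
compressed_size = n_symbols * avg_code_len = 9816 * 3.5 = 34356.0 bits
ratio = original_size / compressed_size = 78528 / 34356.0 = 2.2857

Compression ratio = 2.2857


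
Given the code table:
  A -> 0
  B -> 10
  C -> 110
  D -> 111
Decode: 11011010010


Decoding:
110 -> C
110 -> C
10 -> B
0 -> A
10 -> B


Result: CCBAB


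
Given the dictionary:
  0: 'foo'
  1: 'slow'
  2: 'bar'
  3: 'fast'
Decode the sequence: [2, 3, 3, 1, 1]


Look up each index in the dictionary:
  2 -> 'bar'
  3 -> 'fast'
  3 -> 'fast'
  1 -> 'slow'
  1 -> 'slow'

Decoded: "bar fast fast slow slow"


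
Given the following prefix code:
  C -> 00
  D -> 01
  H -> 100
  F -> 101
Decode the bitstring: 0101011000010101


Decoding step by step:
Bits 01 -> D
Bits 01 -> D
Bits 01 -> D
Bits 100 -> H
Bits 00 -> C
Bits 101 -> F
Bits 01 -> D


Decoded message: DDDHCFD


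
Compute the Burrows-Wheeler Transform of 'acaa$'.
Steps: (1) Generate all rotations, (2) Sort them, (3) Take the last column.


Rotations (sorted):
  0: $acaa -> last char: a
  1: a$aca -> last char: a
  2: aa$ac -> last char: c
  3: acaa$ -> last char: $
  4: caa$a -> last char: a


BWT = aac$a


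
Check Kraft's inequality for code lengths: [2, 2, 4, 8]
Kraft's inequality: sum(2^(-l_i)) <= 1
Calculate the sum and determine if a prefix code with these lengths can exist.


Sum = 2^(-2) + 2^(-2) + 2^(-4) + 2^(-8)
    = 0.25 + 0.25 + 0.0625 + 0.00390625
    = 145/256 = 0.56640625
Since 0.56640625 <= 1, Kraft's inequality IS satisfied.
A prefix code with these lengths CAN exist.

Kraft sum = 0.56640625. Satisfied.


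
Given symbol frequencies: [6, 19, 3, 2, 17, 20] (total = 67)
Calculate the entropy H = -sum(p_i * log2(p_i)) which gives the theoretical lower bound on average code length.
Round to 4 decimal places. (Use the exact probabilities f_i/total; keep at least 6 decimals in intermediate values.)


Per-symbol terms -p_i * log2(p_i) with p_i = f_i/67:
  p = 6/67 = 0.089552: log2(p) = -3.481127, -p*log2(p) = 0.311743
  p = 19/67 = 0.283582: log2(p) = -1.818162, -p*log2(p) = 0.515598
  p = 3/67 = 0.044776: log2(p) = -4.481127, -p*log2(p) = 0.200647
  p = 2/67 = 0.029851: log2(p) = -5.066089, -p*log2(p) = 0.151227
  p = 17/67 = 0.253731: log2(p) = -1.978626, -p*log2(p) = 0.502040
  p = 20/67 = 0.298507: log2(p) = -1.744161, -p*log2(p) = 0.520645
H = 0.311743 + 0.515598 + 0.200647 + 0.151227 + 0.502040 + 0.520645 = 2.201900

H = 2.2019 bits/symbol


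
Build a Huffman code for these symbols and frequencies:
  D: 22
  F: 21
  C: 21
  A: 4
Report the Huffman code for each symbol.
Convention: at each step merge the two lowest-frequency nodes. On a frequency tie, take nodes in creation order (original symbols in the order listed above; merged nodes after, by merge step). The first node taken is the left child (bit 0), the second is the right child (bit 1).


Huffman tree construction:
Step 1: Merge A(4) + F(21) = 25
Step 2: Merge C(21) + D(22) = 43
Step 3: Merge (A+F)(25) + (C+D)(43) = 68
Read each symbol's code off the tree from the root (left child = 0, right child = 1).

Codes:
  D: 11 (length 2)
  F: 01 (length 2)
  C: 10 (length 2)
  A: 00 (length 2)
Average code length: 136/68 = 2.0000 bits/symbol


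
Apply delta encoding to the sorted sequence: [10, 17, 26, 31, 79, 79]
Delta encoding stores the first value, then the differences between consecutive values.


First value: 10
Deltas:
  17 - 10 = 7
  26 - 17 = 9
  31 - 26 = 5
  79 - 31 = 48
  79 - 79 = 0


Delta encoded: [10, 7, 9, 5, 48, 0]


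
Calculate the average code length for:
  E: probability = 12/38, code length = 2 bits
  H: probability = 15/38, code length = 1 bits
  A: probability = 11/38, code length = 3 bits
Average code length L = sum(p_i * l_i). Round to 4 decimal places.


Weighted contributions p_i * l_i:
  E: (12/38) * 2 = 24/38
  H: (15/38) * 1 = 15/38
  A: (11/38) * 3 = 33/38
Sum = (24 + 15 + 33)/38 = 72/38

L = 72/38 = 1.8947 bits/symbol


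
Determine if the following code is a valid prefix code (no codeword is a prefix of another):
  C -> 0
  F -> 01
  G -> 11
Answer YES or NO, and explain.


Checking each pair (does one codeword prefix another?):
  C='0' vs F='01': prefix -- VIOLATION

NO -- this is NOT a valid prefix code. C (0) is a prefix of F (01).


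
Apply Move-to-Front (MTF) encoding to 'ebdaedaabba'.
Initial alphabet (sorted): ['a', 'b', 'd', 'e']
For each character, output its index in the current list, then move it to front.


MTF encoding:
'e': index 3 in ['a', 'b', 'd', 'e'] -> ['e', 'a', 'b', 'd']
'b': index 2 in ['e', 'a', 'b', 'd'] -> ['b', 'e', 'a', 'd']
'd': index 3 in ['b', 'e', 'a', 'd'] -> ['d', 'b', 'e', 'a']
'a': index 3 in ['d', 'b', 'e', 'a'] -> ['a', 'd', 'b', 'e']
'e': index 3 in ['a', 'd', 'b', 'e'] -> ['e', 'a', 'd', 'b']
'd': index 2 in ['e', 'a', 'd', 'b'] -> ['d', 'e', 'a', 'b']
'a': index 2 in ['d', 'e', 'a', 'b'] -> ['a', 'd', 'e', 'b']
'a': index 0 in ['a', 'd', 'e', 'b'] -> ['a', 'd', 'e', 'b']
'b': index 3 in ['a', 'd', 'e', 'b'] -> ['b', 'a', 'd', 'e']
'b': index 0 in ['b', 'a', 'd', 'e'] -> ['b', 'a', 'd', 'e']
'a': index 1 in ['b', 'a', 'd', 'e'] -> ['a', 'b', 'd', 'e']


Output: [3, 2, 3, 3, 3, 2, 2, 0, 3, 0, 1]


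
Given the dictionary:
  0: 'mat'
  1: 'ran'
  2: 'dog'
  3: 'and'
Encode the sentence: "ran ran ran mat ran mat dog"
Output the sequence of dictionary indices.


Look up each word in the dictionary:
  'ran' -> 1
  'ran' -> 1
  'ran' -> 1
  'mat' -> 0
  'ran' -> 1
  'mat' -> 0
  'dog' -> 2

Encoded: [1, 1, 1, 0, 1, 0, 2]


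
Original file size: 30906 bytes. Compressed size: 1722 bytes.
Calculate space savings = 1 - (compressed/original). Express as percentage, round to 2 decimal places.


ratio = compressed/original = 1722/30906 = 0.055717
savings = 1 - ratio = 1 - 0.055717 = 0.944283
as a percentage: 0.944283 * 100 = 94.43%

Space savings = 1 - 1722/30906 = 94.43%


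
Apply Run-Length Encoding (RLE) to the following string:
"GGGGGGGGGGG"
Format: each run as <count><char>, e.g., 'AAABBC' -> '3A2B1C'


Scanning runs left to right:
  i=0: run of 'G' x 11 -> '11G'

RLE = 11G


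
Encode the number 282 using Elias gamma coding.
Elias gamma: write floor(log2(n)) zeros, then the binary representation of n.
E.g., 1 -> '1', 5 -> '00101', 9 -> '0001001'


num_bits = floor(log2(282)) + 1 = 9
leading_zeros = num_bits - 1 = 8
binary(282) = 100011010

Elias gamma(282) = '00000000' + '100011010' = 00000000100011010 (17 bits)


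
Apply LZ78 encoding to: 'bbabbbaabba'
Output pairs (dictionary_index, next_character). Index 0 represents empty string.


LZ78 encoding steps:
Dictionary: {0: ''}
Step 1: w='' (idx 0), next='b' -> output (0, 'b'), add 'b' as idx 1
Step 2: w='b' (idx 1), next='a' -> output (1, 'a'), add 'ba' as idx 2
Step 3: w='b' (idx 1), next='b' -> output (1, 'b'), add 'bb' as idx 3
Step 4: w='ba' (idx 2), next='a' -> output (2, 'a'), add 'baa' as idx 4
Step 5: w='bb' (idx 3), next='a' -> output (3, 'a'), add 'bba' as idx 5


Encoded: [(0, 'b'), (1, 'a'), (1, 'b'), (2, 'a'), (3, 'a')]


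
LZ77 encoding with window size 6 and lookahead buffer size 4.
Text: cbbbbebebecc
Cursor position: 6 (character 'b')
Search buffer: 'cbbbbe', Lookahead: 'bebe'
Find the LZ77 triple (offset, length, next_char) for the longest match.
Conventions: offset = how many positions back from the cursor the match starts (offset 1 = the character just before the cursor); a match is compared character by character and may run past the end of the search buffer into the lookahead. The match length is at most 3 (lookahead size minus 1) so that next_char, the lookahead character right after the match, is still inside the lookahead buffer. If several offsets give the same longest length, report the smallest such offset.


Try each offset into the search buffer:
  offset=1 (pos 5, char 'e'): match length 0
  offset=2 (pos 4, char 'b'): match length 3
  offset=3 (pos 3, char 'b'): match length 1
  offset=4 (pos 2, char 'b'): match length 1
  offset=5 (pos 1, char 'b'): match length 1
  offset=6 (pos 0, char 'c'): match length 0
Longest match has length 3 at offset 2.
next_char = character at position 6 + 3 = 9 -> 'e'

Best match: offset=2, length=3 (matching 'beb' starting at position 4)
LZ77 triple: (2, 3, 'e')


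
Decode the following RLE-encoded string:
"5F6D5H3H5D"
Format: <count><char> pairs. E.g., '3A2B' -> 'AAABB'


Expanding each <count><char> pair:
  5F -> 'FFFFF'
  6D -> 'DDDDDD'
  5H -> 'HHHHH'
  3H -> 'HHH'
  5D -> 'DDDDD'

Decoded = FFFFFDDDDDDHHHHHHHHDDDDD


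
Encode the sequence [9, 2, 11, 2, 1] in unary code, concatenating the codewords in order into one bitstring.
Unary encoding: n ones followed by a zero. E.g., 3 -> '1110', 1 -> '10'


Encode each number as n ones followed by a terminating 0:
  9 -> 1111111110 (10 bits)
  2 -> 110 (3 bits)
  11 -> 111111111110 (12 bits)
  2 -> 110 (3 bits)
  1 -> 10 (2 bits)
Total length = 10 + 3 + 12 + 3 + 2 = 30 bits.

Unary([9, 2, 11, 2, 1]) = 111111111011011111111111011010 (30 bits)


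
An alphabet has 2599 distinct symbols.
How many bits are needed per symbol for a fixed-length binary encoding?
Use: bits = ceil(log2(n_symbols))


log2(2599) = 11.3437
Bracket: 2^11 = 2048 < 2599 <= 2^12 = 4096
So ceil(log2(2599)) = 12

bits = ceil(log2(2599)) = ceil(11.3437) = 12 bits


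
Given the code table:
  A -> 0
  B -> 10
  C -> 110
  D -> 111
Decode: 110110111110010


Decoding:
110 -> C
110 -> C
111 -> D
110 -> C
0 -> A
10 -> B


Result: CCDCAB


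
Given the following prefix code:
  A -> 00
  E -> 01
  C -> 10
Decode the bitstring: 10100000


Decoding step by step:
Bits 10 -> C
Bits 10 -> C
Bits 00 -> A
Bits 00 -> A


Decoded message: CCAA


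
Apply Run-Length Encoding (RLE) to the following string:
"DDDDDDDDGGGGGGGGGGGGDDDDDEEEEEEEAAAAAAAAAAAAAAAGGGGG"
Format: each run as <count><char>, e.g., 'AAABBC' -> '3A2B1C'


Scanning runs left to right:
  i=0: run of 'D' x 8 -> '8D'
  i=8: run of 'G' x 12 -> '12G'
  i=20: run of 'D' x 5 -> '5D'
  i=25: run of 'E' x 7 -> '7E'
  i=32: run of 'A' x 15 -> '15A'
  i=47: run of 'G' x 5 -> '5G'

RLE = 8D12G5D7E15A5G


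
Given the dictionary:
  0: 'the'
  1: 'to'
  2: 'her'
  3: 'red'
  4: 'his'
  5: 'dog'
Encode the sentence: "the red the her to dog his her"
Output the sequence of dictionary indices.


Look up each word in the dictionary:
  'the' -> 0
  'red' -> 3
  'the' -> 0
  'her' -> 2
  'to' -> 1
  'dog' -> 5
  'his' -> 4
  'her' -> 2

Encoded: [0, 3, 0, 2, 1, 5, 4, 2]


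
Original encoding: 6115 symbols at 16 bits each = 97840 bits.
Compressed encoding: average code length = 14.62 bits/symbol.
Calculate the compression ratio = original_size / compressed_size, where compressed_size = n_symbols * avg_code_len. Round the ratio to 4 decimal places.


original_size = n_symbols * orig_bits = 6115 * 16 = 97840 bits
compressed_size = n_symbols * avg_code_len = 6115 * 14.62 = 89401.3 bits
ratio = original_size / compressed_size = 97840 / 89401.3 = 1.0944

Compression ratio = 1.0944


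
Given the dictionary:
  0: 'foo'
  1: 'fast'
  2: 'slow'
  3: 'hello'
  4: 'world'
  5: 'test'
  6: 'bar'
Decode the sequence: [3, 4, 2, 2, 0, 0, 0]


Look up each index in the dictionary:
  3 -> 'hello'
  4 -> 'world'
  2 -> 'slow'
  2 -> 'slow'
  0 -> 'foo'
  0 -> 'foo'
  0 -> 'foo'

Decoded: "hello world slow slow foo foo foo"


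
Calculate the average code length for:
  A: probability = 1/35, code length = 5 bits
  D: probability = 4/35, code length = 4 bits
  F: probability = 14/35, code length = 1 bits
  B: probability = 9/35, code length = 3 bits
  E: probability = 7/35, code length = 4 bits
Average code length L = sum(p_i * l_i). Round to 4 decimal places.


Weighted contributions p_i * l_i:
  A: (1/35) * 5 = 5/35
  D: (4/35) * 4 = 16/35
  F: (14/35) * 1 = 14/35
  B: (9/35) * 3 = 27/35
  E: (7/35) * 4 = 28/35
Sum = (5 + 16 + 14 + 27 + 28)/35 = 90/35

L = 90/35 = 2.5714 bits/symbol


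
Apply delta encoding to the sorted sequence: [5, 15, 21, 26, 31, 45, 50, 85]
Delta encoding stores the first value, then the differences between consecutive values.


First value: 5
Deltas:
  15 - 5 = 10
  21 - 15 = 6
  26 - 21 = 5
  31 - 26 = 5
  45 - 31 = 14
  50 - 45 = 5
  85 - 50 = 35


Delta encoded: [5, 10, 6, 5, 5, 14, 5, 35]


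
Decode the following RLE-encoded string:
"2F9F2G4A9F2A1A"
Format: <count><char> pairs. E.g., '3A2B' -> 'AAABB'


Expanding each <count><char> pair:
  2F -> 'FF'
  9F -> 'FFFFFFFFF'
  2G -> 'GG'
  4A -> 'AAAA'
  9F -> 'FFFFFFFFF'
  2A -> 'AA'
  1A -> 'A'

Decoded = FFFFFFFFFFFGGAAAAFFFFFFFFFAAA


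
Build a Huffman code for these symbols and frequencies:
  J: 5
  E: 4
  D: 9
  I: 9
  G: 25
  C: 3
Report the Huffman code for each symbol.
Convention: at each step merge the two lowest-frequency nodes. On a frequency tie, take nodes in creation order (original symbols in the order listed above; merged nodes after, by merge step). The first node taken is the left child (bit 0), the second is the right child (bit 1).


Huffman tree construction:
Step 1: Merge C(3) + E(4) = 7
Step 2: Merge J(5) + (C+E)(7) = 12
Step 3: Merge D(9) + I(9) = 18
Step 4: Merge (J+(C+E))(12) + (D+I)(18) = 30
Step 5: Merge G(25) + ((J+(C+E))+(D+I))(30) = 55
Read each symbol's code off the tree from the root (left child = 0, right child = 1).

Codes:
  J: 100 (length 3)
  E: 1011 (length 4)
  D: 110 (length 3)
  I: 111 (length 3)
  G: 0 (length 1)
  C: 1010 (length 4)
Average code length: 122/55 = 2.2182 bits/symbol


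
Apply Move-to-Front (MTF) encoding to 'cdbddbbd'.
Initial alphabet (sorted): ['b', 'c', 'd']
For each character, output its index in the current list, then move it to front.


MTF encoding:
'c': index 1 in ['b', 'c', 'd'] -> ['c', 'b', 'd']
'd': index 2 in ['c', 'b', 'd'] -> ['d', 'c', 'b']
'b': index 2 in ['d', 'c', 'b'] -> ['b', 'd', 'c']
'd': index 1 in ['b', 'd', 'c'] -> ['d', 'b', 'c']
'd': index 0 in ['d', 'b', 'c'] -> ['d', 'b', 'c']
'b': index 1 in ['d', 'b', 'c'] -> ['b', 'd', 'c']
'b': index 0 in ['b', 'd', 'c'] -> ['b', 'd', 'c']
'd': index 1 in ['b', 'd', 'c'] -> ['d', 'b', 'c']


Output: [1, 2, 2, 1, 0, 1, 0, 1]


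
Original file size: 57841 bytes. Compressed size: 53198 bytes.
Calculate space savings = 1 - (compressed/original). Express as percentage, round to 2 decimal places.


ratio = compressed/original = 53198/57841 = 0.919728
savings = 1 - ratio = 1 - 0.919728 = 0.080272
as a percentage: 0.080272 * 100 = 8.03%

Space savings = 1 - 53198/57841 = 8.03%


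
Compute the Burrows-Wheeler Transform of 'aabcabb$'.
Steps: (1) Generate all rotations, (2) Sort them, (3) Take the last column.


Rotations (sorted):
  0: $aabcabb -> last char: b
  1: aabcabb$ -> last char: $
  2: abb$aabc -> last char: c
  3: abcabb$a -> last char: a
  4: b$aabcab -> last char: b
  5: bb$aabca -> last char: a
  6: bcabb$aa -> last char: a
  7: cabb$aab -> last char: b


BWT = b$cabaab


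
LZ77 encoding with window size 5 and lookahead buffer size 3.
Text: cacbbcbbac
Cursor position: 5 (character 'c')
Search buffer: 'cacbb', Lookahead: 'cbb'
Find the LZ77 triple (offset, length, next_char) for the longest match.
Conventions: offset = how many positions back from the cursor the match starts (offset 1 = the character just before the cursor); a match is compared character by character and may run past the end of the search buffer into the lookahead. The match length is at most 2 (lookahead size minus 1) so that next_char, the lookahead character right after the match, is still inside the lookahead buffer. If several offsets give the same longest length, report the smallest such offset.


Try each offset into the search buffer:
  offset=1 (pos 4, char 'b'): match length 0
  offset=2 (pos 3, char 'b'): match length 0
  offset=3 (pos 2, char 'c'): match length 2
  offset=4 (pos 1, char 'a'): match length 0
  offset=5 (pos 0, char 'c'): match length 1
Longest match has length 2 at offset 3.
next_char = character at position 5 + 2 = 7 -> 'b'

Best match: offset=3, length=2 (matching 'cb' starting at position 2)
LZ77 triple: (3, 2, 'b')


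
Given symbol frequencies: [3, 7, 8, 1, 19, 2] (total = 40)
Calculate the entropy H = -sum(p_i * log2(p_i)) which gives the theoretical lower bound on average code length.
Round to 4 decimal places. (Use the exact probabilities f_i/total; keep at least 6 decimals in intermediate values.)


Per-symbol terms -p_i * log2(p_i) with p_i = f_i/40:
  p = 3/40 = 0.075000: log2(p) = -3.736966, -p*log2(p) = 0.280272
  p = 7/40 = 0.175000: log2(p) = -2.514573, -p*log2(p) = 0.440050
  p = 8/40 = 0.200000: log2(p) = -2.321928, -p*log2(p) = 0.464386
  p = 1/40 = 0.025000: log2(p) = -5.321928, -p*log2(p) = 0.133048
  p = 19/40 = 0.475000: log2(p) = -1.074001, -p*log2(p) = 0.510150
  p = 2/40 = 0.050000: log2(p) = -4.321928, -p*log2(p) = 0.216096
H = 0.280272 + 0.440050 + 0.464386 + 0.133048 + 0.510150 + 0.216096 = 2.044002

H = 2.044 bits/symbol


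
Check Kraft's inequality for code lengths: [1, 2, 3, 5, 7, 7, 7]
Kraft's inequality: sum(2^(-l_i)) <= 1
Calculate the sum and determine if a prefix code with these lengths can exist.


Sum = 2^(-1) + 2^(-2) + 2^(-3) + 2^(-5) + 2^(-7) + 2^(-7) + 2^(-7)
    = 0.5 + 0.25 + 0.125 + 0.03125 + 0.0078125 + 0.0078125 + 0.0078125
    = 119/128 = 0.9296875
Since 0.9296875 <= 1, Kraft's inequality IS satisfied.
A prefix code with these lengths CAN exist.

Kraft sum = 0.9296875. Satisfied.


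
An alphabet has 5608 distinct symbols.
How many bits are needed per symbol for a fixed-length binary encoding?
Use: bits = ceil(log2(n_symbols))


log2(5608) = 12.4533
Bracket: 2^12 = 4096 < 5608 <= 2^13 = 8192
So ceil(log2(5608)) = 13

bits = ceil(log2(5608)) = ceil(12.4533) = 13 bits


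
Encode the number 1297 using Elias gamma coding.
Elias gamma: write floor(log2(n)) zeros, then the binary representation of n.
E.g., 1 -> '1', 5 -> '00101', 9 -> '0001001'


num_bits = floor(log2(1297)) + 1 = 11
leading_zeros = num_bits - 1 = 10
binary(1297) = 10100010001

Elias gamma(1297) = '0000000000' + '10100010001' = 000000000010100010001 (21 bits)


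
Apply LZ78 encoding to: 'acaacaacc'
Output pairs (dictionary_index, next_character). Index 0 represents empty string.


LZ78 encoding steps:
Dictionary: {0: ''}
Step 1: w='' (idx 0), next='a' -> output (0, 'a'), add 'a' as idx 1
Step 2: w='' (idx 0), next='c' -> output (0, 'c'), add 'c' as idx 2
Step 3: w='a' (idx 1), next='a' -> output (1, 'a'), add 'aa' as idx 3
Step 4: w='c' (idx 2), next='a' -> output (2, 'a'), add 'ca' as idx 4
Step 5: w='a' (idx 1), next='c' -> output (1, 'c'), add 'ac' as idx 5
Step 6: w='c' (idx 2), end of input -> output (2, '')


Encoded: [(0, 'a'), (0, 'c'), (1, 'a'), (2, 'a'), (1, 'c'), (2, '')]


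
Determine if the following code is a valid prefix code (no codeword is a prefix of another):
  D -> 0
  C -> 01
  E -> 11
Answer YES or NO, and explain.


Checking each pair (does one codeword prefix another?):
  D='0' vs C='01': prefix -- VIOLATION

NO -- this is NOT a valid prefix code. D (0) is a prefix of C (01).


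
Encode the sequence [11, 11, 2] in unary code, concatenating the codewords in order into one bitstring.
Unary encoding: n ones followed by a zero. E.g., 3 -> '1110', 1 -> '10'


Encode each number as n ones followed by a terminating 0:
  11 -> 111111111110 (12 bits)
  11 -> 111111111110 (12 bits)
  2 -> 110 (3 bits)
Total length = 12 + 12 + 3 = 27 bits.

Unary([11, 11, 2]) = 111111111110111111111110110 (27 bits)


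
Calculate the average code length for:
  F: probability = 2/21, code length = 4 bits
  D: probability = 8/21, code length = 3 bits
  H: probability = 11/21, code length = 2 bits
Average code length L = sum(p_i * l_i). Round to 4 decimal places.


Weighted contributions p_i * l_i:
  F: (2/21) * 4 = 8/21
  D: (8/21) * 3 = 24/21
  H: (11/21) * 2 = 22/21
Sum = (8 + 24 + 22)/21 = 54/21

L = 54/21 = 2.5714 bits/symbol


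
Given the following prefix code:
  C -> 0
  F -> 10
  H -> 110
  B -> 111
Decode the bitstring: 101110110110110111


Decoding step by step:
Bits 10 -> F
Bits 111 -> B
Bits 0 -> C
Bits 110 -> H
Bits 110 -> H
Bits 110 -> H
Bits 111 -> B


Decoded message: FBCHHHB


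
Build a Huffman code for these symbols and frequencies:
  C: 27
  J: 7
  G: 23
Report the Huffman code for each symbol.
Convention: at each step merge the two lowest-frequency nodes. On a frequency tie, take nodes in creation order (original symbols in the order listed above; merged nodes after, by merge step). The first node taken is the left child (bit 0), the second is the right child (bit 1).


Huffman tree construction:
Step 1: Merge J(7) + G(23) = 30
Step 2: Merge C(27) + (J+G)(30) = 57
Read each symbol's code off the tree from the root (left child = 0, right child = 1).

Codes:
  C: 0 (length 1)
  J: 10 (length 2)
  G: 11 (length 2)
Average code length: 87/57 = 1.5263 bits/symbol


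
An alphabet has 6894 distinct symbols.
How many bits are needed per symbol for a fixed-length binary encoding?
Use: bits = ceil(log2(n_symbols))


log2(6894) = 12.7511
Bracket: 2^12 = 4096 < 6894 <= 2^13 = 8192
So ceil(log2(6894)) = 13

bits = ceil(log2(6894)) = ceil(12.7511) = 13 bits


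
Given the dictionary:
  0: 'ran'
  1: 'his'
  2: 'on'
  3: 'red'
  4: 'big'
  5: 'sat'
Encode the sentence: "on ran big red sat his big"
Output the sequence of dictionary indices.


Look up each word in the dictionary:
  'on' -> 2
  'ran' -> 0
  'big' -> 4
  'red' -> 3
  'sat' -> 5
  'his' -> 1
  'big' -> 4

Encoded: [2, 0, 4, 3, 5, 1, 4]


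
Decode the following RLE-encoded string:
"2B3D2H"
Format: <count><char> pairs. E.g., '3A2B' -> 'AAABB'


Expanding each <count><char> pair:
  2B -> 'BB'
  3D -> 'DDD'
  2H -> 'HH'

Decoded = BBDDDHH


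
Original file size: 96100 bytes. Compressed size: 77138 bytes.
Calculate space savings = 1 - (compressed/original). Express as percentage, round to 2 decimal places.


ratio = compressed/original = 77138/96100 = 0.802685
savings = 1 - ratio = 1 - 0.802685 = 0.197315
as a percentage: 0.197315 * 100 = 19.73%

Space savings = 1 - 77138/96100 = 19.73%


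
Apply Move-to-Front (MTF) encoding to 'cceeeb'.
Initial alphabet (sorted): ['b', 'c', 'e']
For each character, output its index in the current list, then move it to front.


MTF encoding:
'c': index 1 in ['b', 'c', 'e'] -> ['c', 'b', 'e']
'c': index 0 in ['c', 'b', 'e'] -> ['c', 'b', 'e']
'e': index 2 in ['c', 'b', 'e'] -> ['e', 'c', 'b']
'e': index 0 in ['e', 'c', 'b'] -> ['e', 'c', 'b']
'e': index 0 in ['e', 'c', 'b'] -> ['e', 'c', 'b']
'b': index 2 in ['e', 'c', 'b'] -> ['b', 'e', 'c']


Output: [1, 0, 2, 0, 0, 2]


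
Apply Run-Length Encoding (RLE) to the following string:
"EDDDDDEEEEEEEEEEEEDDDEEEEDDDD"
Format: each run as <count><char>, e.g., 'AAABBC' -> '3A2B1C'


Scanning runs left to right:
  i=0: run of 'E' x 1 -> '1E'
  i=1: run of 'D' x 5 -> '5D'
  i=6: run of 'E' x 12 -> '12E'
  i=18: run of 'D' x 3 -> '3D'
  i=21: run of 'E' x 4 -> '4E'
  i=25: run of 'D' x 4 -> '4D'

RLE = 1E5D12E3D4E4D


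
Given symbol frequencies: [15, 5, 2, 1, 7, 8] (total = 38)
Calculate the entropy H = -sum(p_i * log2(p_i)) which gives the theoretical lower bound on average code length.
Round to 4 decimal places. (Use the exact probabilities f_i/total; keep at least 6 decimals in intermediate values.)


Per-symbol terms -p_i * log2(p_i) with p_i = f_i/38:
  p = 15/38 = 0.394737: log2(p) = -1.341037, -p*log2(p) = 0.529357
  p = 5/38 = 0.131579: log2(p) = -2.925999, -p*log2(p) = 0.385000
  p = 2/38 = 0.052632: log2(p) = -4.247928, -p*log2(p) = 0.223575
  p = 1/38 = 0.026316: log2(p) = -5.247928, -p*log2(p) = 0.138103
  p = 7/38 = 0.184211: log2(p) = -2.440573, -p*log2(p) = 0.449579
  p = 8/38 = 0.210526: log2(p) = -2.247928, -p*log2(p) = 0.473248
H = 0.529357 + 0.385000 + 0.223575 + 0.138103 + 0.449579 + 0.473248 = 2.198862

H = 2.1989 bits/symbol


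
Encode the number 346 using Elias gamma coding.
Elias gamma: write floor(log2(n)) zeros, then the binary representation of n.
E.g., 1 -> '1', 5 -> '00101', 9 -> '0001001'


num_bits = floor(log2(346)) + 1 = 9
leading_zeros = num_bits - 1 = 8
binary(346) = 101011010

Elias gamma(346) = '00000000' + '101011010' = 00000000101011010 (17 bits)


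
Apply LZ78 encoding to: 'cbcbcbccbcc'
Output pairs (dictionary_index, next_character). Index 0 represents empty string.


LZ78 encoding steps:
Dictionary: {0: ''}
Step 1: w='' (idx 0), next='c' -> output (0, 'c'), add 'c' as idx 1
Step 2: w='' (idx 0), next='b' -> output (0, 'b'), add 'b' as idx 2
Step 3: w='c' (idx 1), next='b' -> output (1, 'b'), add 'cb' as idx 3
Step 4: w='cb' (idx 3), next='c' -> output (3, 'c'), add 'cbc' as idx 4
Step 5: w='cbc' (idx 4), next='c' -> output (4, 'c'), add 'cbcc' as idx 5


Encoded: [(0, 'c'), (0, 'b'), (1, 'b'), (3, 'c'), (4, 'c')]


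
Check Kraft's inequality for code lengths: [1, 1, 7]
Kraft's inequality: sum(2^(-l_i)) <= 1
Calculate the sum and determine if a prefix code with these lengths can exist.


Sum = 2^(-1) + 2^(-1) + 2^(-7)
    = 0.5 + 0.5 + 0.0078125
    = 129/128 = 1.0078125
Since 1.0078125 > 1, Kraft's inequality is NOT satisfied.
A prefix code with these lengths CANNOT exist.

Kraft sum = 1.0078125. Not satisfied.


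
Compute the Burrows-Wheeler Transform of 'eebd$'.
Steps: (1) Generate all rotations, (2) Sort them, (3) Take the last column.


Rotations (sorted):
  0: $eebd -> last char: d
  1: bd$ee -> last char: e
  2: d$eeb -> last char: b
  3: ebd$e -> last char: e
  4: eebd$ -> last char: $


BWT = debe$


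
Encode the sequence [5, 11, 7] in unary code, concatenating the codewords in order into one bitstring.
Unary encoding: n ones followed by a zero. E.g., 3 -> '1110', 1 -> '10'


Encode each number as n ones followed by a terminating 0:
  5 -> 111110 (6 bits)
  11 -> 111111111110 (12 bits)
  7 -> 11111110 (8 bits)
Total length = 6 + 12 + 8 = 26 bits.

Unary([5, 11, 7]) = 11111011111111111011111110 (26 bits)


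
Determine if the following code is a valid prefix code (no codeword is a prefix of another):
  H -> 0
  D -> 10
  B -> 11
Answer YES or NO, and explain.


Checking each pair (does one codeword prefix another?):
  H='0' vs D='10': no prefix
  H='0' vs B='11': no prefix
  D='10' vs H='0': no prefix
  D='10' vs B='11': no prefix
  B='11' vs H='0': no prefix
  B='11' vs D='10': no prefix
No violation found over all pairs.

YES -- this is a valid prefix code. No codeword is a prefix of any other codeword.


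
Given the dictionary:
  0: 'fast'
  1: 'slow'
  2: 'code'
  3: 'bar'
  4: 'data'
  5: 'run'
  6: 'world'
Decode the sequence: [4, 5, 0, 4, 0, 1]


Look up each index in the dictionary:
  4 -> 'data'
  5 -> 'run'
  0 -> 'fast'
  4 -> 'data'
  0 -> 'fast'
  1 -> 'slow'

Decoded: "data run fast data fast slow"


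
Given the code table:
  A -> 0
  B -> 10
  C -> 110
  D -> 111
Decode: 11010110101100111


Decoding:
110 -> C
10 -> B
110 -> C
10 -> B
110 -> C
0 -> A
111 -> D


Result: CBCBCAD


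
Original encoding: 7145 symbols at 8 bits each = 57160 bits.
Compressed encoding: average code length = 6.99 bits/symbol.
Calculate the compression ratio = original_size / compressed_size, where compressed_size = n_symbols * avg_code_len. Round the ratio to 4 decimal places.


original_size = n_symbols * orig_bits = 7145 * 8 = 57160 bits
compressed_size = n_symbols * avg_code_len = 7145 * 6.99 = 49943.55 bits
ratio = original_size / compressed_size = 57160 / 49943.55 = 1.1445

Compression ratio = 1.1445


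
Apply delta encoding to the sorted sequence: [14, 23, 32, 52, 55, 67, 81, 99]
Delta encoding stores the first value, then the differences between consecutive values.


First value: 14
Deltas:
  23 - 14 = 9
  32 - 23 = 9
  52 - 32 = 20
  55 - 52 = 3
  67 - 55 = 12
  81 - 67 = 14
  99 - 81 = 18


Delta encoded: [14, 9, 9, 20, 3, 12, 14, 18]


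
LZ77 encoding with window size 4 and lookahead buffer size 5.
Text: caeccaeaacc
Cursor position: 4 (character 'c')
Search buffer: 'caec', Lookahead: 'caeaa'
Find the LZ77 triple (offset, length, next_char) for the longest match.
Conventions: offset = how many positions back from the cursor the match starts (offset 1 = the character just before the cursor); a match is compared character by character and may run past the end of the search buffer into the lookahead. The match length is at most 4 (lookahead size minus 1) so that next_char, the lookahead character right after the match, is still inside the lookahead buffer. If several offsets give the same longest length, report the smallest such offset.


Try each offset into the search buffer:
  offset=1 (pos 3, char 'c'): match length 1
  offset=2 (pos 2, char 'e'): match length 0
  offset=3 (pos 1, char 'a'): match length 0
  offset=4 (pos 0, char 'c'): match length 3
Longest match has length 3 at offset 4.
next_char = character at position 4 + 3 = 7 -> 'a'

Best match: offset=4, length=3 (matching 'cae' starting at position 0)
LZ77 triple: (4, 3, 'a')


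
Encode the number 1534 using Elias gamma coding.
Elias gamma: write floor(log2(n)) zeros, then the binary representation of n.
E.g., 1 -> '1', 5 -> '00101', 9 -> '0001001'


num_bits = floor(log2(1534)) + 1 = 11
leading_zeros = num_bits - 1 = 10
binary(1534) = 10111111110

Elias gamma(1534) = '0000000000' + '10111111110' = 000000000010111111110 (21 bits)


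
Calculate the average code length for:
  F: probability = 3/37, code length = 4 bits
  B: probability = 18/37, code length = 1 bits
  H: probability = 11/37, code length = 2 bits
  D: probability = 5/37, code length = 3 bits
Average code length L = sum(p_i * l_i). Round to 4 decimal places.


Weighted contributions p_i * l_i:
  F: (3/37) * 4 = 12/37
  B: (18/37) * 1 = 18/37
  H: (11/37) * 2 = 22/37
  D: (5/37) * 3 = 15/37
Sum = (12 + 18 + 22 + 15)/37 = 67/37

L = 67/37 = 1.8108 bits/symbol


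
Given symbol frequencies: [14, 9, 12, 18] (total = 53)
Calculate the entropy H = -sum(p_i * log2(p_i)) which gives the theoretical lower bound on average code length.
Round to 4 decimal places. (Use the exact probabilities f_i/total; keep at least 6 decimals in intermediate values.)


Per-symbol terms -p_i * log2(p_i) with p_i = f_i/53:
  p = 14/53 = 0.264151: log2(p) = -1.920566, -p*log2(p) = 0.507319
  p = 9/53 = 0.169811: log2(p) = -2.557995, -p*log2(p) = 0.434377
  p = 12/53 = 0.226415: log2(p) = -2.142958, -p*log2(p) = 0.485198
  p = 18/53 = 0.339623: log2(p) = -1.557995, -p*log2(p) = 0.529131
H = 0.507319 + 0.434377 + 0.485198 + 0.529131 = 1.956025

H = 1.956 bits/symbol


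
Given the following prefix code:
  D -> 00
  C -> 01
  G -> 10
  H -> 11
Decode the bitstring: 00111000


Decoding step by step:
Bits 00 -> D
Bits 11 -> H
Bits 10 -> G
Bits 00 -> D


Decoded message: DHGD


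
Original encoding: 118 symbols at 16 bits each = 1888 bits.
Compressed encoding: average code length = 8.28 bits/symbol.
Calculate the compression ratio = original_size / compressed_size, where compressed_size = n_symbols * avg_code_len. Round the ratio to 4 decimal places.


original_size = n_symbols * orig_bits = 118 * 16 = 1888 bits
compressed_size = n_symbols * avg_code_len = 118 * 8.28 = 977.04 bits
ratio = original_size / compressed_size = 1888 / 977.04 = 1.9324

Compression ratio = 1.9324


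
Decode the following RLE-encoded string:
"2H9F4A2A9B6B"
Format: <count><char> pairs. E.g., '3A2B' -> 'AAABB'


Expanding each <count><char> pair:
  2H -> 'HH'
  9F -> 'FFFFFFFFF'
  4A -> 'AAAA'
  2A -> 'AA'
  9B -> 'BBBBBBBBB'
  6B -> 'BBBBBB'

Decoded = HHFFFFFFFFFAAAAAABBBBBBBBBBBBBBB


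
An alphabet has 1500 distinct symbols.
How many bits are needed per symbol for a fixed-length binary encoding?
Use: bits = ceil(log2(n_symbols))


log2(1500) = 10.5507
Bracket: 2^10 = 1024 < 1500 <= 2^11 = 2048
So ceil(log2(1500)) = 11

bits = ceil(log2(1500)) = ceil(10.5507) = 11 bits


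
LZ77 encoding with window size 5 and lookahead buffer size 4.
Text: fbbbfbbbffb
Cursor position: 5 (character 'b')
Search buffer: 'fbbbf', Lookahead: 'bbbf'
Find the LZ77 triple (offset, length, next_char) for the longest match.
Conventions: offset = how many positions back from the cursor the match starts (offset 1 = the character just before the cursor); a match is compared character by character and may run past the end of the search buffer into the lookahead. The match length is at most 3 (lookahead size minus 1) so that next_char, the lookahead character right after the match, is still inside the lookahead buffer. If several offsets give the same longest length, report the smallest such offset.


Try each offset into the search buffer:
  offset=1 (pos 4, char 'f'): match length 0
  offset=2 (pos 3, char 'b'): match length 1
  offset=3 (pos 2, char 'b'): match length 2
  offset=4 (pos 1, char 'b'): match length 3
  offset=5 (pos 0, char 'f'): match length 0
Longest match has length 3 at offset 4.
next_char = character at position 5 + 3 = 8 -> 'f'

Best match: offset=4, length=3 (matching 'bbb' starting at position 1)
LZ77 triple: (4, 3, 'f')


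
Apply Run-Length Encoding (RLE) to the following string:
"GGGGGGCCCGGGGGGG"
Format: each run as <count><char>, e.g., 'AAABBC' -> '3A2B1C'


Scanning runs left to right:
  i=0: run of 'G' x 6 -> '6G'
  i=6: run of 'C' x 3 -> '3C'
  i=9: run of 'G' x 7 -> '7G'

RLE = 6G3C7G


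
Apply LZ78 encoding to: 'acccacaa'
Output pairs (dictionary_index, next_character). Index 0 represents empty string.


LZ78 encoding steps:
Dictionary: {0: ''}
Step 1: w='' (idx 0), next='a' -> output (0, 'a'), add 'a' as idx 1
Step 2: w='' (idx 0), next='c' -> output (0, 'c'), add 'c' as idx 2
Step 3: w='c' (idx 2), next='c' -> output (2, 'c'), add 'cc' as idx 3
Step 4: w='a' (idx 1), next='c' -> output (1, 'c'), add 'ac' as idx 4
Step 5: w='a' (idx 1), next='a' -> output (1, 'a'), add 'aa' as idx 5


Encoded: [(0, 'a'), (0, 'c'), (2, 'c'), (1, 'c'), (1, 'a')]


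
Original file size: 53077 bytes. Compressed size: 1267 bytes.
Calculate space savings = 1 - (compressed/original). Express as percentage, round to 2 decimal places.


ratio = compressed/original = 1267/53077 = 0.023871
savings = 1 - ratio = 1 - 0.023871 = 0.976129
as a percentage: 0.976129 * 100 = 97.61%

Space savings = 1 - 1267/53077 = 97.61%


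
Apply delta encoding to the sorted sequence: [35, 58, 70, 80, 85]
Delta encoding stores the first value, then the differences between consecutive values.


First value: 35
Deltas:
  58 - 35 = 23
  70 - 58 = 12
  80 - 70 = 10
  85 - 80 = 5


Delta encoded: [35, 23, 12, 10, 5]


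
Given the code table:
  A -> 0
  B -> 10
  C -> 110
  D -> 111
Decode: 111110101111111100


Decoding:
111 -> D
110 -> C
10 -> B
111 -> D
111 -> D
110 -> C
0 -> A


Result: DCBDDCA


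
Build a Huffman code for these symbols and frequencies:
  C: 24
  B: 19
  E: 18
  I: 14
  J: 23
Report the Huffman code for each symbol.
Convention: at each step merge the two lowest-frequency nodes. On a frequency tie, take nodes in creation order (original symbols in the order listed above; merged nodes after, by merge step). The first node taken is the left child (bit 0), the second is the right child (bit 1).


Huffman tree construction:
Step 1: Merge I(14) + E(18) = 32
Step 2: Merge B(19) + J(23) = 42
Step 3: Merge C(24) + (I+E)(32) = 56
Step 4: Merge (B+J)(42) + (C+(I+E))(56) = 98
Read each symbol's code off the tree from the root (left child = 0, right child = 1).

Codes:
  C: 10 (length 2)
  B: 00 (length 2)
  E: 111 (length 3)
  I: 110 (length 3)
  J: 01 (length 2)
Average code length: 228/98 = 2.3265 bits/symbol


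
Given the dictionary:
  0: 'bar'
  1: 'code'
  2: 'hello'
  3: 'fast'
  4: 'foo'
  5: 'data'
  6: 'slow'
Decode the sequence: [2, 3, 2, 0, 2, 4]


Look up each index in the dictionary:
  2 -> 'hello'
  3 -> 'fast'
  2 -> 'hello'
  0 -> 'bar'
  2 -> 'hello'
  4 -> 'foo'

Decoded: "hello fast hello bar hello foo"


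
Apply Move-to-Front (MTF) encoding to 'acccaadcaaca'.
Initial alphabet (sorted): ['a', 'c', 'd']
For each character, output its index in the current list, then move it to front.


MTF encoding:
'a': index 0 in ['a', 'c', 'd'] -> ['a', 'c', 'd']
'c': index 1 in ['a', 'c', 'd'] -> ['c', 'a', 'd']
'c': index 0 in ['c', 'a', 'd'] -> ['c', 'a', 'd']
'c': index 0 in ['c', 'a', 'd'] -> ['c', 'a', 'd']
'a': index 1 in ['c', 'a', 'd'] -> ['a', 'c', 'd']
'a': index 0 in ['a', 'c', 'd'] -> ['a', 'c', 'd']
'd': index 2 in ['a', 'c', 'd'] -> ['d', 'a', 'c']
'c': index 2 in ['d', 'a', 'c'] -> ['c', 'd', 'a']
'a': index 2 in ['c', 'd', 'a'] -> ['a', 'c', 'd']
'a': index 0 in ['a', 'c', 'd'] -> ['a', 'c', 'd']
'c': index 1 in ['a', 'c', 'd'] -> ['c', 'a', 'd']
'a': index 1 in ['c', 'a', 'd'] -> ['a', 'c', 'd']


Output: [0, 1, 0, 0, 1, 0, 2, 2, 2, 0, 1, 1]


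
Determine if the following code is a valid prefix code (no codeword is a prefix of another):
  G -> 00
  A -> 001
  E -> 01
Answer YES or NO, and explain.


Checking each pair (does one codeword prefix another?):
  G='00' vs A='001': prefix -- VIOLATION

NO -- this is NOT a valid prefix code. G (00) is a prefix of A (001).


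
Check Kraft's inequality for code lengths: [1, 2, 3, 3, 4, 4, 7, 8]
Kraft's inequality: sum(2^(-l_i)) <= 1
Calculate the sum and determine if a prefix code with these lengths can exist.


Sum = 2^(-1) + 2^(-2) + 2^(-3) + 2^(-3) + 2^(-4) + 2^(-4) + 2^(-7) + 2^(-8)
    = 0.5 + 0.25 + 0.125 + 0.125 + 0.0625 + 0.0625 + 0.0078125 + 0.00390625
    = 291/256 = 1.13671875
Since 1.13671875 > 1, Kraft's inequality is NOT satisfied.
A prefix code with these lengths CANNOT exist.

Kraft sum = 1.13671875. Not satisfied.


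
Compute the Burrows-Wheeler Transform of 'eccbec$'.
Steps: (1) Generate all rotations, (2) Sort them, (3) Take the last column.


Rotations (sorted):
  0: $eccbec -> last char: c
  1: bec$ecc -> last char: c
  2: c$eccbe -> last char: e
  3: cbec$ec -> last char: c
  4: ccbec$e -> last char: e
  5: ec$eccb -> last char: b
  6: eccbec$ -> last char: $


BWT = cceceb$


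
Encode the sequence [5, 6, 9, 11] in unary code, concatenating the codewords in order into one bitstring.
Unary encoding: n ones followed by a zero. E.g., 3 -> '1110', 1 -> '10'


Encode each number as n ones followed by a terminating 0:
  5 -> 111110 (6 bits)
  6 -> 1111110 (7 bits)
  9 -> 1111111110 (10 bits)
  11 -> 111111111110 (12 bits)
Total length = 6 + 7 + 10 + 12 = 35 bits.

Unary([5, 6, 9, 11]) = 11111011111101111111110111111111110 (35 bits)


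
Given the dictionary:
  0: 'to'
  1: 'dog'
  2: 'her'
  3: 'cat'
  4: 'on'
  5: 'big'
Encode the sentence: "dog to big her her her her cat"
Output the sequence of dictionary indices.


Look up each word in the dictionary:
  'dog' -> 1
  'to' -> 0
  'big' -> 5
  'her' -> 2
  'her' -> 2
  'her' -> 2
  'her' -> 2
  'cat' -> 3

Encoded: [1, 0, 5, 2, 2, 2, 2, 3]


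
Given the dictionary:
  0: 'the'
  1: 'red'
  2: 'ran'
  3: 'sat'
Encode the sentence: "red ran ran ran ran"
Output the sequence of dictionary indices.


Look up each word in the dictionary:
  'red' -> 1
  'ran' -> 2
  'ran' -> 2
  'ran' -> 2
  'ran' -> 2

Encoded: [1, 2, 2, 2, 2]


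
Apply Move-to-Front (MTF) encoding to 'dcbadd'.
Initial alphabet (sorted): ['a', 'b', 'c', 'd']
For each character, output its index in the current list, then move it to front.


MTF encoding:
'd': index 3 in ['a', 'b', 'c', 'd'] -> ['d', 'a', 'b', 'c']
'c': index 3 in ['d', 'a', 'b', 'c'] -> ['c', 'd', 'a', 'b']
'b': index 3 in ['c', 'd', 'a', 'b'] -> ['b', 'c', 'd', 'a']
'a': index 3 in ['b', 'c', 'd', 'a'] -> ['a', 'b', 'c', 'd']
'd': index 3 in ['a', 'b', 'c', 'd'] -> ['d', 'a', 'b', 'c']
'd': index 0 in ['d', 'a', 'b', 'c'] -> ['d', 'a', 'b', 'c']


Output: [3, 3, 3, 3, 3, 0]
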